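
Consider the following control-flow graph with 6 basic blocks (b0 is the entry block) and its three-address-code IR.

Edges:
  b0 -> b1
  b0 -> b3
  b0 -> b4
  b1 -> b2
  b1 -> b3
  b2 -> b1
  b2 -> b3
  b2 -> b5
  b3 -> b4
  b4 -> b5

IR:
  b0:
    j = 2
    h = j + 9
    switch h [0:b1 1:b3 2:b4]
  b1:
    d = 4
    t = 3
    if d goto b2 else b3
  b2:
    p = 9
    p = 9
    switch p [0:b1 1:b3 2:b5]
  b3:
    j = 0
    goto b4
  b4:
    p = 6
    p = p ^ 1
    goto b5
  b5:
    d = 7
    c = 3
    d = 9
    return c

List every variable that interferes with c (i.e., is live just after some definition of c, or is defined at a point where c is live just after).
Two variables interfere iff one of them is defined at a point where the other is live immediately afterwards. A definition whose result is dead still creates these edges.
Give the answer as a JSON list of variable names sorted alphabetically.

def/use:
  b0: def={h,j} ue=∅
  b1: def={d,t} ue=∅
  b2: def={p} ue=∅
  b3: def={j} ue=∅
  b4: def={p} ue=∅
  b5: def={c,d} ue=∅

Backward fixpoint:
  b0 li=∅ lo=∅
  b1 li=∅ lo=∅
  b2 li=∅ lo=∅
  b3 li=∅ lo=∅
  b4 li=∅ lo=∅
  b5 li=∅ lo=∅

Interfere edges:
  c↔{d}
  d↔{c,t}
  h↔∅
  j↔∅
  p↔∅
  t↔{d}

N(c) = ["d"]

Answer: ["d"]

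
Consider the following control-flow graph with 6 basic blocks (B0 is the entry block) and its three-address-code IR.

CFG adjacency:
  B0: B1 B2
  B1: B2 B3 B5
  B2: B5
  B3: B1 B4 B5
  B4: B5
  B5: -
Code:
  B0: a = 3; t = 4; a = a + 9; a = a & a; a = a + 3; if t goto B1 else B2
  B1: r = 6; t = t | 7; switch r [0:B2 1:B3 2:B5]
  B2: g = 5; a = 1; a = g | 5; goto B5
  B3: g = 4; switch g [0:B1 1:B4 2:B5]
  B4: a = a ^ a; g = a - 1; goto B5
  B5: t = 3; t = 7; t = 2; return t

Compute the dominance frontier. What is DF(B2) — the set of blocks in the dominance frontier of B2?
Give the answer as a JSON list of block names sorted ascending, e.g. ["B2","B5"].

Answer: ["B5"]

Analysis:
idom tree: B1←B0 B2←B0 B3←B1 B4←B3 B5←B0
Join-block Dom:
  B1: preds {B0,B3}: {B0} ∩ {B0,B1,B3} = {B0}; idom=B0
  B2: preds {B0,B1}: {B0} ∩ {B0,B1} = {B0}; idom=B0
  B5: preds {B1,B2,B3,B4}: {B0,B1} ∩ {B0,B2} ∩ {B0,B1,B3} ∩ {B0,B1,B3,B4} = {B0}; idom=B0

DF derivation:
  B1←B0: walk · to B0
  B1←B3: walk B3→B1 to B0
  B2←B0: walk · to B0
  B2←B1: walk B1 to B0
  B5←B1: walk B1 to B0
  B5←B2: walk B2 to B0
  B5←B3: walk B3→B1 to B0
  B5←B4: walk B4→B3→B1 to B0
  B0 → ∅
  B1 → {B1,B2,B5}
  B2 → {B5}
  B3 → {B1,B5}
  B4 → {B5}
  B5 → ∅

DF(B2) = ["B5"]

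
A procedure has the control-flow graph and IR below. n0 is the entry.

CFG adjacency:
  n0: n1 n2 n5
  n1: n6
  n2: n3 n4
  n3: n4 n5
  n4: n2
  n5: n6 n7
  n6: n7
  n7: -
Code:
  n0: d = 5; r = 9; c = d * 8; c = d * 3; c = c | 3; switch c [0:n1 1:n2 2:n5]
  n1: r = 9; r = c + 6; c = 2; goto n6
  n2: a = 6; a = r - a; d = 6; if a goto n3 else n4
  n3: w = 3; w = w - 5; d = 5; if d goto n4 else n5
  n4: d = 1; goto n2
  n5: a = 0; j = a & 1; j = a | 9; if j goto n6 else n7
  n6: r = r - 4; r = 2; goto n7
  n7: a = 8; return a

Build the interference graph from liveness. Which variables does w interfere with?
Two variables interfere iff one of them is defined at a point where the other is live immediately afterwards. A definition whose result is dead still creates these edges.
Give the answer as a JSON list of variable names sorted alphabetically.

Answer: ["r"]

Working:
Block summaries:
  n0 def {c,d,r} use ∅
  n1 def {c,r} use {c}
  n2 def {a,d} use {r}
  n3 def {d,w} use ∅
  n4 def {d} use ∅
  n5 def {a,j} use ∅
  n6 def {r} use {r}
  n7 def {a} use ∅

Backward fixpoint:
  n0 li=∅ lo={c,r}
  n1 li={c} lo={r}
  n2 li={r} lo={r}
  n3 li={r} lo={r}
  n4 li={r} lo={r}
  n5 li={r} lo={r}
  n6 li={r} lo=∅
  n7 li=∅ lo=∅

Interfere edges:
  a — {d,j,r}
  c — {d,r}
  d — {a,c,r}
  j — {a,r}
  r — {a,c,d,j,w}
  w — {r}

N(w) = ["r"]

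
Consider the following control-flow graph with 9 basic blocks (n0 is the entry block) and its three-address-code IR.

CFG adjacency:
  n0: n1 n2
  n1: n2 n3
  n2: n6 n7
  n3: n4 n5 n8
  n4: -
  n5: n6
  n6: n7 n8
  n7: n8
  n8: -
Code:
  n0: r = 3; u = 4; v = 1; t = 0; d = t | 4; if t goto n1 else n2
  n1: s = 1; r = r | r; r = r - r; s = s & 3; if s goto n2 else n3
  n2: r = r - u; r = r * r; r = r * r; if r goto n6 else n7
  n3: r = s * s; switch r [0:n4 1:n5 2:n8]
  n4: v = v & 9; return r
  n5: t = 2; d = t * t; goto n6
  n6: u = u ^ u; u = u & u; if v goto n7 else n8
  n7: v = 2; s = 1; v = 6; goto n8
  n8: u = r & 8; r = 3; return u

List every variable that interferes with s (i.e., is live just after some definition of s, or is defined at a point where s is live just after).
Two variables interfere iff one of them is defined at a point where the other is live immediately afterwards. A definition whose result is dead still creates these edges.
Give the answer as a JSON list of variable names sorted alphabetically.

Answer: ["r", "u", "v"]

Working:
Block summaries:
  n0 def {d,r,t,u,v} use ∅
  n1 def {r,s} use {r}
  n2 def {r} use {r,u}
  n3 def {r} use {s}
  n4 def {v} use {r,v}
  n5 def {d,t} use ∅
  n6 def {u} use {u,v}
  n7 def {s,v} use ∅
  n8 def {r,u} use {r}

Backward fixpoint:
  live n0: ∅→{r,u,v}
  live n1: {r,u,v}→{r,s,u,v}
  live n2: {r,u,v}→{r,u,v}
  live n3: {s,u,v}→{r,u,v}
  live n4: {r,v}→∅
  live n5: {r,u,v}→{r,u,v}
  live n6: {r,u,v}→{r}
  live n7: {r}→{r}
  live n8: {r}→∅

Interfere edges:
  d — {r,t,u,v}
  r — {d,s,t,u,v}
  s — {r,u,v}
  t — {d,r,u,v}
  u — {d,r,s,t,v}
  v — {d,r,s,t,u}

N(s) = ["r", "u", "v"]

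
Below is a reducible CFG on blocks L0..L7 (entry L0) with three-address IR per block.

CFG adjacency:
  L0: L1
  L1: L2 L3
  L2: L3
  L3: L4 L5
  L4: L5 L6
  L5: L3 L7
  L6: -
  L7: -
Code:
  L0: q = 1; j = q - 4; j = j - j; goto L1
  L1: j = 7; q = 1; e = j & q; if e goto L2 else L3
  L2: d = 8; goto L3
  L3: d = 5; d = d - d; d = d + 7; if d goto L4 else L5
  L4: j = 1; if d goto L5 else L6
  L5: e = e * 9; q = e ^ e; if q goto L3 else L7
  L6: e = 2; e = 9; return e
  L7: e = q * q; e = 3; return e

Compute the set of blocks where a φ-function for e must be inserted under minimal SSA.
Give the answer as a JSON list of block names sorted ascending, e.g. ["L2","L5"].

idom tree: L1←L0 L2←L1 L3←L1 L4←L3 L5←L3 L6←L4 L7←L5
Dom at joins:
  L3: preds {L1,L2,L5}: {L0,L1} ∩ {L0,L1,L2} ∩ {L0,L1,L3,L5} = {L0,L1}; idom=L1
  L5: preds {L3,L4}: {L0,L1,L3} ∩ {L0,L1,L3,L4} = {L0,L1,L3}; idom=L3

Frontier:
  join L3 pred L1: · stop@L1
  join L3 pred L2: L2 stop@L1
  join L3 pred L5: L5→L3 stop@L1
  join L5 pred L3: · stop@L3
  join L5 pred L4: L4 stop@L3
  L0: DF=∅
  L1: DF=∅
  L2: DF={L3}
  L3: DF={L3}
  L4: DF={L5}
  L5: DF={L3}
  L6: DF=∅
  L7: DF=∅

φ for e: defs {L1,L5,L6,L7}
  DF⁺ = {L3}

Answer: ["L3"]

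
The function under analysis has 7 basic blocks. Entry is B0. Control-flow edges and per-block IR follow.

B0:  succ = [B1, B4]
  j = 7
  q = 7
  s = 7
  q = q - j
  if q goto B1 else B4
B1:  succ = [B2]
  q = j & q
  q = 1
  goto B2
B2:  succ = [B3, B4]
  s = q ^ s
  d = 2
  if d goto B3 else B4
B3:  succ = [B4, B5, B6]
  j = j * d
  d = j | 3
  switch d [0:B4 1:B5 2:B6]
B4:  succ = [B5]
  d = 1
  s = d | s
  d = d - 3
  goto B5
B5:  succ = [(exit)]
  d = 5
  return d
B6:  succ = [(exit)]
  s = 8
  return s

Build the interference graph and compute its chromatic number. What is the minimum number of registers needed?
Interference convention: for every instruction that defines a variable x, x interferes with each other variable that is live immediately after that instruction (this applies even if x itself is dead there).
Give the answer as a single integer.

Per-block:
  B0: {j,q,s} / ∅
  B1: {q} / {j,q}
  B2: {d,s} / {q,s}
  B3: {d,j} / {d,j}
  B4: {d,s} / {s}
  B5: {d} / ∅
  B6: {s} / ∅

Liveness:
  B0: in=∅ out={j,q,s}
  B1: in={j,q,s} out={j,q,s}
  B2: in={j,q,s} out={d,j,s}
  B3: in={d,j,s} out={s}
  B4: in={s} out=∅
  B5: in=∅ out=∅
  B6: in=∅ out=∅

Interference:
  d — {j,s}
  j — {d,q,s}
  q — {j,s}
  s — {d,j,q}

Chromatic number:
  clique {d,j,s} ⇒ need ≥ 3
  3-colouring: c0={j}  c1={s}  c2={d,q}
  χ = 3

Answer: 3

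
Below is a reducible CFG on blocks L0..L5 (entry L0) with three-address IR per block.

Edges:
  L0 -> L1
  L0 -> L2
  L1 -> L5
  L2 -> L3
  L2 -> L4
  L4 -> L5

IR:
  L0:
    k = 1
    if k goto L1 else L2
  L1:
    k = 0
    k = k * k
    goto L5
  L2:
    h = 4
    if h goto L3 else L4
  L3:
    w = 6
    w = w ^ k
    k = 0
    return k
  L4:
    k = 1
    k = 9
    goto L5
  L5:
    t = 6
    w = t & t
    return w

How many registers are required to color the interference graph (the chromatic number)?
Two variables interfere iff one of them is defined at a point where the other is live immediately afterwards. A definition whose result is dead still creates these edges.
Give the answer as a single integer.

Block summaries:
  L0: def={k} ue=∅
  L1: def={k} ue=∅
  L2: def={h} ue=∅
  L3: def={k,w} ue={k}
  L4: def={k} ue=∅
  L5: def={t,w} ue=∅

Live sets:
  L0: in=∅ out={k}
  L1: in=∅ out=∅
  L2: in={k} out={k}
  L3: in={k} out=∅
  L4: in=∅ out=∅
  L5: in=∅ out=∅

Interfere edges:
  h — {k}
  k — {h,w}
  t — ∅
  w — {k}

Colouring:
  clique {h,k} ⇒ need ≥ 2
  assign h→c1 k→c0 t→c0 w→c1 — no edge inside a register ⇒ χ ≤ 2
  χ = 2

Answer: 2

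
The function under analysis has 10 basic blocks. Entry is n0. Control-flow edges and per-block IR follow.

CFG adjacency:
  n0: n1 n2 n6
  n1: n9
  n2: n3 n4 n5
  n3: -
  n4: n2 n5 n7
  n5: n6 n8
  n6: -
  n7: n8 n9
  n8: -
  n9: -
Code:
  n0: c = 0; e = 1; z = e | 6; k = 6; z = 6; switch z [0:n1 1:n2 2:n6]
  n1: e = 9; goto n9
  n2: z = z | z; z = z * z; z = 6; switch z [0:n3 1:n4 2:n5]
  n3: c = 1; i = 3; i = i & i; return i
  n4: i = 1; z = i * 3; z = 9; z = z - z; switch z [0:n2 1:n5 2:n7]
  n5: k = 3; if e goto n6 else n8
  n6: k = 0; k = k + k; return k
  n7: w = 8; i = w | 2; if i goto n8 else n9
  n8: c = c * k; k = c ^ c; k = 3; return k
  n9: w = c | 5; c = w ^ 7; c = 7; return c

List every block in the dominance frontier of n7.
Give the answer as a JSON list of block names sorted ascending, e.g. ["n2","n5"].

idom tree: n1←n0 n2←n0 n3←n2 n4←n2 n5←n2 n6←n0 n7←n4 n8←n2 n9←n0
Dom∩ at merges:
  n2: preds {n0,n4}: {n0} ∩ {n0,n2,n4} = {n0}; idom=n0
  n5: preds {n2,n4}: {n0,n2} ∩ {n0,n2,n4} = {n0,n2}; idom=n2
  n6: preds {n0,n5}: {n0} ∩ {n0,n2,n5} = {n0}; idom=n0
  n8: preds {n5,n7}: {n0,n2,n5} ∩ {n0,n2,n4,n7} = {n0,n2}; idom=n2
  n9: preds {n1,n7}: {n0,n1} ∩ {n0,n2,n4,n7} = {n0}; idom=n0

DF walk-up:
  join n2 pred n0: · stop@n0
  join n2 pred n4: n4→n2 stop@n0
  join n5 pred n2: · stop@n2
  join n5 pred n4: n4 stop@n2
  join n6 pred n0: · stop@n0
  join n6 pred n5: n5→n2 stop@n0
  join n8 pred n5: n5 stop@n2
  join n8 pred n7: n7→n4 stop@n2
  join n9 pred n1: n1 stop@n0
  join n9 pred n7: n7→n4→n2 stop@n0
  n0: DF=∅
  n1: DF={n9}
  n2: DF={n2,n6,n9}
  n3: DF=∅
  n4: DF={n2,n5,n8,n9}
  n5: DF={n6,n8}
  n6: DF=∅
  n7: DF={n8,n9}
  n8: DF=∅
  n9: DF=∅

DF(n7) = ["n8", "n9"]

Answer: ["n8", "n9"]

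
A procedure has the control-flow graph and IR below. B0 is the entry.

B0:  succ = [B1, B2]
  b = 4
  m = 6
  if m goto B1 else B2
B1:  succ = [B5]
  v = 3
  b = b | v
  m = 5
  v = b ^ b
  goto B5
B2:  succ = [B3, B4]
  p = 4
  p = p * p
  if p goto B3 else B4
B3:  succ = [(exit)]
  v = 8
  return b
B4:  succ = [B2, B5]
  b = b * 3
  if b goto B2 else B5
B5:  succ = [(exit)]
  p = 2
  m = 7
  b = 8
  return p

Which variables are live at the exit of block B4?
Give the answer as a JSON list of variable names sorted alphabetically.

Answer: ["b"]

Derivation:
def/use:
  B0 def {b,m} use ∅
  B1 def {b,m,v} use {b}
  B2 def {p} use ∅
  B3 def {v} use {b}
  B4 def {b} use {b}
  B5 def {b,m,p} use ∅

Backward fixpoint:
  B0: in=∅ out={b}
  B1: in={b} out=∅
  B2: in={b} out={b}
  B3: in={b} out=∅
  B4: in={b} out={b}
  B5: in=∅ out=∅

live-out(B4) = ["b"]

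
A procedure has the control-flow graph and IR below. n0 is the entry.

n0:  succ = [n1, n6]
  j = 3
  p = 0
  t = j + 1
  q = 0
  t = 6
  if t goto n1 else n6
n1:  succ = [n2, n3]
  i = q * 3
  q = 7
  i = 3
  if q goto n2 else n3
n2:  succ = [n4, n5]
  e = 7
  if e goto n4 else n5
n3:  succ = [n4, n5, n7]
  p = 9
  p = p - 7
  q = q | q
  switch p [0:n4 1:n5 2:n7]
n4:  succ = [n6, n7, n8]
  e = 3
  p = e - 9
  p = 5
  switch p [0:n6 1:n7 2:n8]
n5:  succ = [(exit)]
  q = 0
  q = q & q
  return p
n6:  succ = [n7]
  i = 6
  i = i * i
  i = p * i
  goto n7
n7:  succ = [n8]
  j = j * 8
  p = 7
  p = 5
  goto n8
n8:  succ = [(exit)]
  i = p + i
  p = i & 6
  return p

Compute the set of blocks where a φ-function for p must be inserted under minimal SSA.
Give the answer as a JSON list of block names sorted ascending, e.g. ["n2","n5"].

idom tree: n1←n0 n2←n1 n3←n1 n4←n1 n5←n1 n6←n0 n7←n0 n8←n0
Dom at joins:
  n4: preds {n2,n3}: {n0,n1,n2} ∩ {n0,n1,n3} = {n0,n1}; idom=n1
  n5: preds {n2,n3}: {n0,n1,n2} ∩ {n0,n1,n3} = {n0,n1}; idom=n1
  n6: preds {n0,n4}: {n0} ∩ {n0,n1,n4} = {n0}; idom=n0
  n7: preds {n3,n4,n6}: {n0,n1,n3} ∩ {n0,n1,n4} ∩ {n0,n6} = {n0}; idom=n0
  n8: preds {n4,n7}: {n0,n1,n4} ∩ {n0,n7} = {n0}; idom=n0

DF derivation:
  n4←n2: walk n2 to n1
  n4←n3: walk n3 to n1
  n5←n2: walk n2 to n1
  n5←n3: walk n3 to n1
  n6←n0: walk · to n0
  n6←n4: walk n4→n1 to n0
  n7←n3: walk n3→n1 to n0
  n7←n4: walk n4→n1 to n0
  n7←n6: walk n6 to n0
  n8←n4: walk n4→n1 to n0
  n8←n7: walk n7 to n0
  n0 → ∅
  n1 → {n6,n7,n8}
  n2 → {n4,n5}
  n3 → {n4,n5,n7}
  n4 → {n6,n7,n8}
  n5 → ∅
  n6 → {n7}
  n7 → {n8}
  n8 → ∅

φ for p: defs {n0,n3,n4,n7,n8}
  DF⁺ = {n4,n5,n6,n7,n8}

Answer: ["n4", "n5", "n6", "n7", "n8"]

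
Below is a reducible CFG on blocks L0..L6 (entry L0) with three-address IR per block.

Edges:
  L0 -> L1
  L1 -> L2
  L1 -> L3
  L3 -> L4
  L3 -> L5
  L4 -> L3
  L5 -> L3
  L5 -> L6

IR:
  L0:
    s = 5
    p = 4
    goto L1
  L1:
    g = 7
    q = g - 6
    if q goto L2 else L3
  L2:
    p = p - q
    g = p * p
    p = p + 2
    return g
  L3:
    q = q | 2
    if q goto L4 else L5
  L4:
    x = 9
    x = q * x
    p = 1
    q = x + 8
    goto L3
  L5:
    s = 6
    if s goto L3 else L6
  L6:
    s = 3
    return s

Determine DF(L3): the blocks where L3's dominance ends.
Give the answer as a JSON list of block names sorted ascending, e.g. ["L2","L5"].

idom tree: L1←L0 L2←L1 L3←L1 L4←L3 L5←L3 L6←L5
Dom∩ at merges:
  L3: preds {L1,L4,L5}: {L0,L1} ∩ {L0,L1,L3,L4} ∩ {L0,L1,L3,L5} = {L0,L1}; idom=L1

DF derivation:
  L3←L1: walk · to L1
  L3←L4: walk L4→L3 to L1
  L3←L5: walk L5→L3 to L1
  L0: DF=∅
  L1: DF=∅
  L2: DF=∅
  L3: DF={L3}
  L4: DF={L3}
  L5: DF={L3}
  L6: DF=∅

DF(L3) = ["L3"]

Answer: ["L3"]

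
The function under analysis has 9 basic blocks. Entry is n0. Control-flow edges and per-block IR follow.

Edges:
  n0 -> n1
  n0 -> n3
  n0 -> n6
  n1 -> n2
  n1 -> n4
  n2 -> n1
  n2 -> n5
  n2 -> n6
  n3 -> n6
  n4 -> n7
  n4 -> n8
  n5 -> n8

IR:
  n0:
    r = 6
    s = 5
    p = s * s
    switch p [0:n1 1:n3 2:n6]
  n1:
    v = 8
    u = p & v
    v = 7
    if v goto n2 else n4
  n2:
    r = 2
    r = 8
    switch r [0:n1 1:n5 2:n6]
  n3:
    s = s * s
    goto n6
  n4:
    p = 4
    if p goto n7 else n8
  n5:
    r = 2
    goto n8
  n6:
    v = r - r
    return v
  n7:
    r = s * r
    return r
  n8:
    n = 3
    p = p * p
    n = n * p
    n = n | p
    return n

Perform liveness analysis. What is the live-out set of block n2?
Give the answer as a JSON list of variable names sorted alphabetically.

Per-block:
  n0: {p,r,s} / ∅
  n1: {u,v} / {p}
  n2: {r} / ∅
  n3: {s} / {s}
  n4: {p} / ∅
  n5: {r} / ∅
  n6: {v} / {r}
  n7: {r} / {r,s}
  n8: {n,p} / {p}

Backward fixpoint:
  live n0: ∅→{p,r,s}
  live n1: {p,r,s}→{p,r,s}
  live n2: {p,s}→{p,r,s}
  live n3: {r,s}→{r}
  live n4: {r,s}→{p,r,s}
  live n5: {p}→{p}
  live n6: {r}→∅
  live n7: {r,s}→∅
  live n8: {p}→∅

live-out(n2) = ["p", "r", "s"]

Answer: ["p", "r", "s"]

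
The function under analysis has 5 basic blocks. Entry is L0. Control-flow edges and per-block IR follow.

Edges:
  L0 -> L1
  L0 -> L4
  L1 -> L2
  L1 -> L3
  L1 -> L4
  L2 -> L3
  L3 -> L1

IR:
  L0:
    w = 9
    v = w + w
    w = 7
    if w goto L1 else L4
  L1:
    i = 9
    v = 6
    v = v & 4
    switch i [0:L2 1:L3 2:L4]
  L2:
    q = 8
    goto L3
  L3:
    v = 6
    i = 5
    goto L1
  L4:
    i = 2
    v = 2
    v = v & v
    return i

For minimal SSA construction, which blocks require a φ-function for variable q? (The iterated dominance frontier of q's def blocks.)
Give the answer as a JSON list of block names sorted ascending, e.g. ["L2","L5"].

Answer: ["L1", "L3", "L4"]

Working:
idom tree: L1←L0 L2←L1 L3←L1 L4←L0
Dom∩ at merges:
  L1: preds {L0,L3}: {L0} ∩ {L0,L1,L3} = {L0}; idom=L0
  L3: preds {L1,L2}: {L0,L1} ∩ {L0,L1,L2} = {L0,L1}; idom=L1
  L4: preds {L0,L1}: {L0} ∩ {L0,L1} = {L0}; idom=L0

Frontier:
  join L1 pred L0: · stop@L0
  join L1 pred L3: L3→L1 stop@L0
  join L3 pred L1: · stop@L1
  join L3 pred L2: L2 stop@L1
  join L4 pred L0: · stop@L0
  join L4 pred L1: L1 stop@L0
  L0: DF=∅
  L1: DF={L1,L4}
  L2: DF={L3}
  L3: DF={L1}
  L4: DF=∅

φ for q: defs {L2}
  DF⁺ = {L1,L3,L4}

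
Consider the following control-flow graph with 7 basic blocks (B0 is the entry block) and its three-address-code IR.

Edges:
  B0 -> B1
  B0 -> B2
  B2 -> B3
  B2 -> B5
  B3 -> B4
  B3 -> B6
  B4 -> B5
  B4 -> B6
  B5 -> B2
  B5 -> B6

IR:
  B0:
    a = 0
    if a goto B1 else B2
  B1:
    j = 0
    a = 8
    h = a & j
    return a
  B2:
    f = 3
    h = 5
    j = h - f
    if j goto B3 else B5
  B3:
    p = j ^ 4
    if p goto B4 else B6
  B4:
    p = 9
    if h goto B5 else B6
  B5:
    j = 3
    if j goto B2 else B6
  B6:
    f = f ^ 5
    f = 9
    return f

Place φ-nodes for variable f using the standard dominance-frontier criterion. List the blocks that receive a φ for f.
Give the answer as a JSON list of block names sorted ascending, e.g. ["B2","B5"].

idom tree: B1←B0 B2←B0 B3←B2 B4←B3 B5←B2 B6←B2
Dom at joins:
  B2: preds {B0,B5}: {B0} ∩ {B0,B2,B5} = {B0}; idom=B0
  B5: preds {B2,B4}: {B0,B2} ∩ {B0,B2,B3,B4} = {B0,B2}; idom=B2
  B6: preds {B3,B4,B5}: {B0,B2,B3} ∩ {B0,B2,B3,B4} ∩ {B0,B2,B5} = {B0,B2}; idom=B2

DF walk-up:
  join B2 pred B0: · stop@B0
  join B2 pred B5: B5→B2 stop@B0
  join B5 pred B2: · stop@B2
  join B5 pred B4: B4→B3 stop@B2
  join B6 pred B3: B3 stop@B2
  join B6 pred B4: B4→B3 stop@B2
  join B6 pred B5: B5 stop@B2
  B0 → ∅
  B1 → ∅
  B2 → {B2}
  B3 → {B5,B6}
  B4 → {B5,B6}
  B5 → {B2,B6}
  B6 → ∅

φ for f: defs {B2,B6}
  DF⁺ = {B2}

Answer: ["B2"]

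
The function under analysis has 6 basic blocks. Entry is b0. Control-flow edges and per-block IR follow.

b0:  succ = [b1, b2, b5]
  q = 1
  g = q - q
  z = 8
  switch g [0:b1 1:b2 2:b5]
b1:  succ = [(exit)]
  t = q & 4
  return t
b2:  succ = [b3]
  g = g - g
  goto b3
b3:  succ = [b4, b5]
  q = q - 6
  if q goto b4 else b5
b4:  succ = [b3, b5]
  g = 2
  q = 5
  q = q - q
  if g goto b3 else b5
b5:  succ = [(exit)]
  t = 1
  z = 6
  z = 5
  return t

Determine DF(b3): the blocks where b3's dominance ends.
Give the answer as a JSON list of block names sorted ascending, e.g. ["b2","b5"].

idom tree: b1←b0 b2←b0 b3←b2 b4←b3 b5←b0
Join-block Dom:
  b3: preds {b2,b4}: {b0,b2} ∩ {b0,b2,b3,b4} = {b0,b2}; idom=b2
  b5: preds {b0,b3,b4}: {b0} ∩ {b0,b2,b3} ∩ {b0,b2,b3,b4} = {b0}; idom=b0

DF derivation:
  join b3 pred b2: · stop@b2
  join b3 pred b4: b4→b3 stop@b2
  join b5 pred b0: · stop@b0
  join b5 pred b3: b3→b2 stop@b0
  join b5 pred b4: b4→b3→b2 stop@b0
  DF(b0)=∅
  DF(b1)=∅
  DF(b2)={b5}
  DF(b3)={b3,b5}
  DF(b4)={b3,b5}
  DF(b5)=∅

DF(b3) = ["b3", "b5"]

Answer: ["b3", "b5"]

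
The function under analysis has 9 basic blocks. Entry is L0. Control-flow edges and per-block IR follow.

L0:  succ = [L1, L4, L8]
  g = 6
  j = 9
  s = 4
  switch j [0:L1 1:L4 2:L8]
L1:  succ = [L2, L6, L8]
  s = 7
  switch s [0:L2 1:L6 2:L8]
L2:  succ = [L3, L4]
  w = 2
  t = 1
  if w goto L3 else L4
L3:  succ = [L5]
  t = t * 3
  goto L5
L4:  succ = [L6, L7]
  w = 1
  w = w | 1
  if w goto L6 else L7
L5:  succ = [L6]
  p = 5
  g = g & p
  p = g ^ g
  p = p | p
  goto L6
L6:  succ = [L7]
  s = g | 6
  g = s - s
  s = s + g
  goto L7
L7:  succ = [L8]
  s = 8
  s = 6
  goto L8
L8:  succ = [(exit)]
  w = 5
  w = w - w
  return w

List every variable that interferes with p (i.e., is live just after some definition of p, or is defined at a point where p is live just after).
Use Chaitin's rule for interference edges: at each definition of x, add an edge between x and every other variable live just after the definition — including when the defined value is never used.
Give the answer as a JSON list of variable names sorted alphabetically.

def/use:
  L0: def={g,j,s} ue=∅
  L1: def={s} ue=∅
  L2: def={t,w} ue=∅
  L3: def={t} ue={t}
  L4: def={w} ue=∅
  L5: def={g,p} ue={g}
  L6: def={g,s} ue={g}
  L7: def={s} ue=∅
  L8: def={w} ue=∅

Backward fixpoint:
  L0: in=∅ out={g}
  L1: in={g} out={g}
  L2: in={g} out={g,t}
  L3: in={g,t} out={g}
  L4: in={g} out={g}
  L5: in={g} out={g}
  L6: in={g} out=∅
  L7: in=∅ out=∅
  L8: in=∅ out=∅

Interfere edges:
  g↔{j,p,s,t,w}
  j↔{g,s}
  p↔{g}
  s↔{g,j}
  t↔{g,w}
  w↔{g,t}

N(p) = ["g"]

Answer: ["g"]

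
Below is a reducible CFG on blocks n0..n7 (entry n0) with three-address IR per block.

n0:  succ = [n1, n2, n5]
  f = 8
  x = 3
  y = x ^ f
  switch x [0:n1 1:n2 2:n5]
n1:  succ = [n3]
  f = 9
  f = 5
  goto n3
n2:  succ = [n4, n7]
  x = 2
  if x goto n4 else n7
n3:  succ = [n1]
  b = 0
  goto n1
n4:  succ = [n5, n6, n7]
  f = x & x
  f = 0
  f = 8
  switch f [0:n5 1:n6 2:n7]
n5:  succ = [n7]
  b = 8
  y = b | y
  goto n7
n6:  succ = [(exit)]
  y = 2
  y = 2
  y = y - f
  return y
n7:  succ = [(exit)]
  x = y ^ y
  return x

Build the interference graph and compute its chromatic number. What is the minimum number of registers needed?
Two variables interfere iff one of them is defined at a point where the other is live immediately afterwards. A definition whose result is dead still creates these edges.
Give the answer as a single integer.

Block summaries:
  n0: def={f,x,y} ue=∅
  n1: def={f} ue=∅
  n2: def={x} ue=∅
  n3: def={b} ue=∅
  n4: def={f} ue={x}
  n5: def={b,y} ue={y}
  n6: def={y} ue={f}
  n7: def={x} ue={y}

Liveness:
  n0 li=∅ lo={y}
  n1 li=∅ lo=∅
  n2 li={y} lo={x,y}
  n3 li=∅ lo=∅
  n4 li={x,y} lo={f,y}
  n5 li={y} lo={y}
  n6 li={f} lo=∅
  n7 li={y} lo=∅

Interfere edges:
  b: {y}
  f: {x,y}
  x: {f,y}
  y: {b,f,x}

Chromatic number:
  lower bound: {f,x,y} mutually conflict ⇒ χ ≥ 3
  assign b→R1 f→R1 x→R2 y→R0 — no edge inside a register ⇒ χ ≤ 3
  χ = 3

Answer: 3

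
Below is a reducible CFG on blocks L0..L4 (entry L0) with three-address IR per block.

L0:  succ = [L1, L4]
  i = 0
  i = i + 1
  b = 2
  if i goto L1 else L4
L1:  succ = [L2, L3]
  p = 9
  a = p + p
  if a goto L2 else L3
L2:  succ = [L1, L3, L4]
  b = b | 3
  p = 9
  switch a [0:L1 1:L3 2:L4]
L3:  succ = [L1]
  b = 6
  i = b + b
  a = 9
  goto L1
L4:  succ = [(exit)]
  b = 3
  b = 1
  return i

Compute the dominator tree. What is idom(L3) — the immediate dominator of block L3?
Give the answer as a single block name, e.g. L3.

Answer: L1

Working:
idom tree: L1←L0 L2←L1 L3←L1 L4←L0
Dom∩ at merges:
  L1: preds {L0,L2,L3}: {L0} ∩ {L0,L1,L2} ∩ {L0,L1,L3} = {L0}; idom=L0
  L3: preds {L1,L2}: {L0,L1} ∩ {L0,L1,L2} = {L0,L1}; idom=L1
  L4: preds {L0,L2}: {L0} ∩ {L0,L1,L2} = {L0}; idom=L0

idom(L3) = L1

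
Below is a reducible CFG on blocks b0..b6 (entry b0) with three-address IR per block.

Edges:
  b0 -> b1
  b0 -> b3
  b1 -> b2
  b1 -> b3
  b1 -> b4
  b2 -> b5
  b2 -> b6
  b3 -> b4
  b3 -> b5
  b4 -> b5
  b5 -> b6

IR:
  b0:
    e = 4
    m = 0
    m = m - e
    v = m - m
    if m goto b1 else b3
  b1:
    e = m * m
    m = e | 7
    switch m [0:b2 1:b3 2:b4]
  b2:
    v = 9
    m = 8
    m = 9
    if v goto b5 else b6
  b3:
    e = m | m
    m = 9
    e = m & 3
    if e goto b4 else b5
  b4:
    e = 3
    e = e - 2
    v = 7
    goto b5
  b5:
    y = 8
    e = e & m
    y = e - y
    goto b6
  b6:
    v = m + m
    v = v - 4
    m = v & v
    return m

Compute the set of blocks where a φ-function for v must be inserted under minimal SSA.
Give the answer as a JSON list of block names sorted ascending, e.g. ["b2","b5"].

idom tree: b1←b0 b2←b1 b3←b0 b4←b0 b5←b0 b6←b0
Dom∩ at merges:
  b3: preds {b0,b1}: {b0} ∩ {b0,b1} = {b0}; idom=b0
  b4: preds {b1,b3}: {b0,b1} ∩ {b0,b3} = {b0}; idom=b0
  b5: preds {b2,b3,b4}: {b0,b1,b2} ∩ {b0,b3} ∩ {b0,b4} = {b0}; idom=b0
  b6: preds {b2,b5}: {b0,b1,b2} ∩ {b0,b5} = {b0}; idom=b0

Frontier:
  b3←b0: walk · to b0
  b3←b1: walk b1 to b0
  b4←b1: walk b1 to b0
  b4←b3: walk b3 to b0
  b5←b2: walk b2→b1 to b0
  b5←b3: walk b3 to b0
  b5←b4: walk b4 to b0
  b6←b2: walk b2→b1 to b0
  b6←b5: walk b5 to b0
  b0: DF=∅
  b1: DF={b3,b4,b5,b6}
  b2: DF={b5,b6}
  b3: DF={b4,b5}
  b4: DF={b5}
  b5: DF={b6}
  b6: DF=∅

φ for v: defs {b0,b2,b4,b6}
  DF⁺ = {b5,b6}

Answer: ["b5", "b6"]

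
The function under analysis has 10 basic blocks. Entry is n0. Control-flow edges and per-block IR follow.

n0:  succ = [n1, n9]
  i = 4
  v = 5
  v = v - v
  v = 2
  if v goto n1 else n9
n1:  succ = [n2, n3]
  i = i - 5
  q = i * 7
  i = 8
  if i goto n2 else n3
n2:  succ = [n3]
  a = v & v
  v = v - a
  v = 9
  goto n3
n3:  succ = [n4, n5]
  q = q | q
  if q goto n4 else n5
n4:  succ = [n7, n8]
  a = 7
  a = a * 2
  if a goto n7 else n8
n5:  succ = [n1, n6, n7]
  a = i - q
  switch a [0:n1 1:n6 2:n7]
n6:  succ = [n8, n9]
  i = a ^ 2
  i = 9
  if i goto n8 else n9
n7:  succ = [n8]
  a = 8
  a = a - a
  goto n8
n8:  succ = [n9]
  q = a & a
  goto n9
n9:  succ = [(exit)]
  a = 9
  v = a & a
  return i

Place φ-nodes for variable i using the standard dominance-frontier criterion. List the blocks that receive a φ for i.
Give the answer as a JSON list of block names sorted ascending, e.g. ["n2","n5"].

idom tree: n1←n0 n2←n1 n3←n1 n4←n3 n5←n3 n6←n5 n7←n3 n8←n3 n9←n0
Dom at joins:
  n1: preds {n0,n5}: {n0} ∩ {n0,n1,n3,n5} = {n0}; idom=n0
  n3: preds {n1,n2}: {n0,n1} ∩ {n0,n1,n2} = {n0,n1}; idom=n1
  n7: preds {n4,n5}: {n0,n1,n3,n4} ∩ {n0,n1,n3,n5} = {n0,n1,n3}; idom=n3
  n8: preds {n4,n6,n7}: {n0,n1,n3,n4} ∩ {n0,n1,n3,n5,n6} ∩ {n0,n1,n3,n7} = {n0,n1,n3}; idom=n3
  n9: preds {n0,n6,n8}: {n0} ∩ {n0,n1,n3,n5,n6} ∩ {n0,n1,n3,n8} = {n0}; idom=n0

DF walk-up:
  join n1 pred n0: · stop@n0
  join n1 pred n5: n5→n3→n1 stop@n0
  join n3 pred n1: · stop@n1
  join n3 pred n2: n2 stop@n1
  join n7 pred n4: n4 stop@n3
  join n7 pred n5: n5 stop@n3
  join n8 pred n4: n4 stop@n3
  join n8 pred n6: n6→n5 stop@n3
  join n8 pred n7: n7 stop@n3
  join n9 pred n0: · stop@n0
  join n9 pred n6: n6→n5→n3→n1 stop@n0
  join n9 pred n8: n8→n3→n1 stop@n0
  n0 → ∅
  n1 → {n1,n9}
  n2 → {n3}
  n3 → {n1,n9}
  n4 → {n7,n8}
  n5 → {n1,n7,n8,n9}
  n6 → {n8,n9}
  n7 → {n8}
  n8 → {n9}
  n9 → ∅

φ for i: defs {n0,n1,n6}
  DF⁺ = {n1,n8,n9}

Answer: ["n1", "n8", "n9"]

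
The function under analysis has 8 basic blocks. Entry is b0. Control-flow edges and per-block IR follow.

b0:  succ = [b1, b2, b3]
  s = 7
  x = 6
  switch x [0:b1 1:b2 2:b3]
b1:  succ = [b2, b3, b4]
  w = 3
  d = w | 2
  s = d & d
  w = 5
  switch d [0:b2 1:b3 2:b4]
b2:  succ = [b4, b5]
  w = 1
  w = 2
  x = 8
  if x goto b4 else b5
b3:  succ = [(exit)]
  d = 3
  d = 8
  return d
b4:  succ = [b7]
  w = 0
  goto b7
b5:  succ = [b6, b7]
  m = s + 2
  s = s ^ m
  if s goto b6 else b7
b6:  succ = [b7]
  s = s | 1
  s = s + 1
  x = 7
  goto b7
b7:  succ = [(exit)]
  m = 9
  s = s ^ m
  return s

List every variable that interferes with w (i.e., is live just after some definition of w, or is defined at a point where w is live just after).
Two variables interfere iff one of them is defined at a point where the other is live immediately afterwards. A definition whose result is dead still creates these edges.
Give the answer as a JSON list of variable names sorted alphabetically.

Answer: ["d", "s"]

Working:
def/use:
  b0: def={s,x} ue=∅
  b1: def={d,s,w} ue=∅
  b2: def={w,x} ue=∅
  b3: def={d} ue=∅
  b4: def={w} ue=∅
  b5: def={m,s} ue={s}
  b6: def={s,x} ue={s}
  b7: def={m,s} ue={s}

Liveness:
  b0 li=∅ lo={s}
  b1 li=∅ lo={s}
  b2 li={s} lo={s}
  b3 li=∅ lo=∅
  b4 li={s} lo={s}
  b5 li={s} lo={s}
  b6 li={s} lo={s}
  b7 li={s} lo=∅

Interference:
  d: {s,w}
  m: {s}
  s: {d,m,w,x}
  w: {d,s}
  x: {s}

N(w) = ["d", "s"]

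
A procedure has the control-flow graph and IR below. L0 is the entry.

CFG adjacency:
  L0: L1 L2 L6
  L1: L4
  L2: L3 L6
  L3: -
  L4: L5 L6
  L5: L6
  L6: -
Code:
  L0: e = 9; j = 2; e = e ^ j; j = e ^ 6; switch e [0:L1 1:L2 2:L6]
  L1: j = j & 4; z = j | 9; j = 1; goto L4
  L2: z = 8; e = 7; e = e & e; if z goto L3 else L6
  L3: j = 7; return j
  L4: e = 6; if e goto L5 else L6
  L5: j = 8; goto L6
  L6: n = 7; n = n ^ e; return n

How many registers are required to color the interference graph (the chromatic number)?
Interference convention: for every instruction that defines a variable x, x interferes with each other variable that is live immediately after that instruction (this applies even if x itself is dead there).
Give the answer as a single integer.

Answer: 2

Analysis:
def/use:
  L0 def {e,j} use ∅
  L1 def {j,z} use {j}
  L2 def {e,z} use ∅
  L3 def {j} use ∅
  L4 def {e} use ∅
  L5 def {j} use ∅
  L6 def {n} use {e}

Liveness:
  live L0: ∅→{e,j}
  live L1: {j}→∅
  live L2: ∅→{e}
  live L3: ∅→∅
  live L4: ∅→{e}
  live L5: {e}→{e}
  live L6: {e}→∅

Conflict graph:
  e↔{j,n,z}
  j↔{e}
  n↔{e}
  z↔{e}

Registers:
  {e,j} pairwise interfere (2-clique) ⇒ χ ≥ 2
  assign e→R0 j→R1 n→R1 z→R1 — no edge inside a register ⇒ χ ≤ 2
  χ = 2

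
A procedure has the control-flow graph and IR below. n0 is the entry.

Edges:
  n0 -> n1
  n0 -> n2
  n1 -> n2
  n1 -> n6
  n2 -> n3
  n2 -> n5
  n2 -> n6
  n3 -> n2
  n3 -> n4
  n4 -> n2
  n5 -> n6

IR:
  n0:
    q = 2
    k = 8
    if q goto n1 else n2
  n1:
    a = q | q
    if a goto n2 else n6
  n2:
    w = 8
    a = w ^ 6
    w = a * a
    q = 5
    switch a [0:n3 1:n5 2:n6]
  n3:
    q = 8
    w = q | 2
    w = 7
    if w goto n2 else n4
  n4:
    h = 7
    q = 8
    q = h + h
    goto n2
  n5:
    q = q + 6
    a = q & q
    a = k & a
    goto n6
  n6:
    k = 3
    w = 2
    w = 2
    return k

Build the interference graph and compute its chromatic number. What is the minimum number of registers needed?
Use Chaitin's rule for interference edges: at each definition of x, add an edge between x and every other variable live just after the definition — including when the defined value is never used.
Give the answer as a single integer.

Answer: 3

Derivation:
def/use:
  n0: {k,q} / ∅
  n1: {a} / {q}
  n2: {a,q,w} / ∅
  n3: {q,w} / ∅
  n4: {h,q} / ∅
  n5: {a,q} / {k,q}
  n6: {k,w} / ∅

Liveness:
  n0 li=∅ lo={k,q}
  n1 li={k,q} lo={k}
  n2 li={k} lo={k,q}
  n3 li={k} lo={k}
  n4 li={k} lo={k}
  n5 li={k,q} lo=∅
  n6 li=∅ lo=∅

Conflict graph:
  a: {k,q,w}
  h: {k,q}
  k: {a,h,q,w}
  q: {a,h,k}
  w: {a,k}

Colouring:
  lower bound: {a,k,q} mutually conflict ⇒ χ ≥ 3
  assign a→r1 h→r1 k→r0 q→r2 w→r2 — no edge inside a register ⇒ χ ≤ 3
  χ = 3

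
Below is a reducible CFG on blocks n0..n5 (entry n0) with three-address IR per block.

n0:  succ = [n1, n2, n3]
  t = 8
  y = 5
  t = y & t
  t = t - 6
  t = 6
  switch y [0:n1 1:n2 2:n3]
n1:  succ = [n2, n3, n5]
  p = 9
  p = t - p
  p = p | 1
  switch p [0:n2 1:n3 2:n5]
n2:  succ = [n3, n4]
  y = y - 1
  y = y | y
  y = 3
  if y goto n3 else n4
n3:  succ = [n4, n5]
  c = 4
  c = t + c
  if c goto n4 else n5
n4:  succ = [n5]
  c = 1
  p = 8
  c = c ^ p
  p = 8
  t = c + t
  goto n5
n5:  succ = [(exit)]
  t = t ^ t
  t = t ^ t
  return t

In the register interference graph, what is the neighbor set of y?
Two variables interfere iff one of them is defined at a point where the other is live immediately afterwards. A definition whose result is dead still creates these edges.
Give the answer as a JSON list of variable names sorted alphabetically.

Block summaries:
  n0: {t,y} / ∅
  n1: {p} / {t}
  n2: {y} / {y}
  n3: {c} / {t}
  n4: {c,p,t} / {t}
  n5: {t} / {t}

Backward fixpoint:
  live n0: ∅→{t,y}
  live n1: {t,y}→{t,y}
  live n2: {t,y}→{t}
  live n3: {t}→{t}
  live n4: {t}→{t}
  live n5: {t}→∅

Conflict graph:
  c↔{p,t}
  p↔{c,t,y}
  t↔{c,p,y}
  y↔{p,t}

N(y) = ["p", "t"]

Answer: ["p", "t"]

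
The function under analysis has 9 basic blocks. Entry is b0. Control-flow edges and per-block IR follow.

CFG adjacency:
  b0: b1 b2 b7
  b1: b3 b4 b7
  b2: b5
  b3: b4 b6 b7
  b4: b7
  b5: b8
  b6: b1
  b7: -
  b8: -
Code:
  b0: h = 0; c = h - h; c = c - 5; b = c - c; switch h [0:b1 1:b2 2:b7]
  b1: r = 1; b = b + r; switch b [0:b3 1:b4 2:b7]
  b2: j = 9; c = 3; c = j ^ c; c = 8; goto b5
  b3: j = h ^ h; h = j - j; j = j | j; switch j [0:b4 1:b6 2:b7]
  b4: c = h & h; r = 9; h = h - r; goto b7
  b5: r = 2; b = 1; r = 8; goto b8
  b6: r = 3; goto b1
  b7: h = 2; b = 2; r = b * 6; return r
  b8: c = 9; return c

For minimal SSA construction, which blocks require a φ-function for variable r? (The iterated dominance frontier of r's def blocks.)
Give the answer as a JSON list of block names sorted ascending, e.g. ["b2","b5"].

idom tree: b1←b0 b2←b0 b3←b1 b4←b1 b5←b2 b6←b3 b7←b0 b8←b5
Dom at joins:
  b1: preds {b0,b6}: {b0} ∩ {b0,b1,b3,b6} = {b0}; idom=b0
  b4: preds {b1,b3}: {b0,b1} ∩ {b0,b1,b3} = {b0,b1}; idom=b1
  b7: preds {b0,b1,b3,b4}: {b0} ∩ {b0,b1} ∩ {b0,b1,b3} ∩ {b0,b1,b4} = {b0}; idom=b0

DF derivation:
  b1←b0: walk · to b0
  b1←b6: walk b6→b3→b1 to b0
  b4←b1: walk · to b1
  b4←b3: walk b3 to b1
  b7←b0: walk · to b0
  b7←b1: walk b1 to b0
  b7←b3: walk b3→b1 to b0
  b7←b4: walk b4→b1 to b0
  b0 → ∅
  b1 → {b1,b7}
  b2 → ∅
  b3 → {b1,b4,b7}
  b4 → {b7}
  b5 → ∅
  b6 → {b1}
  b7 → ∅
  b8 → ∅

φ for r: defs {b1,b4,b5,b6,b7}
  DF⁺ = {b1,b7}

Answer: ["b1", "b7"]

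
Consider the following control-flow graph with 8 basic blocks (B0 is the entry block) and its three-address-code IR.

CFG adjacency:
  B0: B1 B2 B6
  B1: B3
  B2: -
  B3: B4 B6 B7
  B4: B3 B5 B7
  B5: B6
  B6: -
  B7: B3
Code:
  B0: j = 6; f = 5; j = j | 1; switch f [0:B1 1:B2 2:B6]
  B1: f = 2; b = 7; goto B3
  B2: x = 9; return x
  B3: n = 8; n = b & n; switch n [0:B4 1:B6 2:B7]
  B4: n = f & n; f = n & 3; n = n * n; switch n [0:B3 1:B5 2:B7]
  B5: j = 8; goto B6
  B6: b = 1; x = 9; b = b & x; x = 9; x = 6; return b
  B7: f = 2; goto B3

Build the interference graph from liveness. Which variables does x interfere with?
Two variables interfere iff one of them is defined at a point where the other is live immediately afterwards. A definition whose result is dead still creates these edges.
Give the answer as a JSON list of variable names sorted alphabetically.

Answer: ["b"]

Working:
Per-block:
  B0: def={f,j} ue=∅
  B1: def={b,f} ue=∅
  B2: def={x} ue=∅
  B3: def={n} ue={b}
  B4: def={f,n} ue={f,n}
  B5: def={j} ue=∅
  B6: def={b,x} ue=∅
  B7: def={f} ue=∅

Live sets:
  B0: in=∅ out=∅
  B1: in=∅ out={b,f}
  B2: in=∅ out=∅
  B3: in={b,f} out={b,f,n}
  B4: in={b,f,n} out={b,f}
  B5: in=∅ out=∅
  B6: in=∅ out=∅
  B7: in={b} out={b,f}

Interfere edges:
  b — {f,n,x}
  f — {b,j,n}
  j — {f}
  n — {b,f}
  x — {b}

N(x) = ["b"]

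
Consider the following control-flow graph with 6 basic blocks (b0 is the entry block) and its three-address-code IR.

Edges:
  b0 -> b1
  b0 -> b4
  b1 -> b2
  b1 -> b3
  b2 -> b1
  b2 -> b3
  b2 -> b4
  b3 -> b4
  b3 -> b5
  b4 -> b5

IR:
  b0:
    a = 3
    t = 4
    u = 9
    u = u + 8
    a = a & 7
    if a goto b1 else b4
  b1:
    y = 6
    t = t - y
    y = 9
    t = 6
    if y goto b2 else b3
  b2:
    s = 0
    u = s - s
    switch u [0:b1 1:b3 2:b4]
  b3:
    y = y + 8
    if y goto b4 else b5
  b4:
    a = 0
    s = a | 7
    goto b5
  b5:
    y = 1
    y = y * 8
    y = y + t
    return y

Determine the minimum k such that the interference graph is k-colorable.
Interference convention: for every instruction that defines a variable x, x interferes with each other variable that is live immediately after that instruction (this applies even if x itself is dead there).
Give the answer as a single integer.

Answer: 3

Working:
Per-block:
  b0: {a,t,u} / ∅
  b1: {t,y} / {t}
  b2: {s,u} / ∅
  b3: {y} / {y}
  b4: {a,s} / ∅
  b5: {y} / {t}

Live sets:
  b0: in=∅ out={t}
  b1: in={t} out={t,y}
  b2: in={t,y} out={t,y}
  b3: in={t,y} out={t}
  b4: in={t} out={t}
  b5: in={t} out=∅

Interfere edges:
  a — {t,u}
  s — {t,y}
  t — {a,s,u,y}
  u — {a,t,y}
  y — {s,t,u}

Colouring:
  {a,t,u} pairwise interfere (3-clique) ⇒ χ ≥ 3
  assign a→r2 s→r1 t→r0 u→r1 y→r2 — no edge inside a register ⇒ χ ≤ 3
  χ = 3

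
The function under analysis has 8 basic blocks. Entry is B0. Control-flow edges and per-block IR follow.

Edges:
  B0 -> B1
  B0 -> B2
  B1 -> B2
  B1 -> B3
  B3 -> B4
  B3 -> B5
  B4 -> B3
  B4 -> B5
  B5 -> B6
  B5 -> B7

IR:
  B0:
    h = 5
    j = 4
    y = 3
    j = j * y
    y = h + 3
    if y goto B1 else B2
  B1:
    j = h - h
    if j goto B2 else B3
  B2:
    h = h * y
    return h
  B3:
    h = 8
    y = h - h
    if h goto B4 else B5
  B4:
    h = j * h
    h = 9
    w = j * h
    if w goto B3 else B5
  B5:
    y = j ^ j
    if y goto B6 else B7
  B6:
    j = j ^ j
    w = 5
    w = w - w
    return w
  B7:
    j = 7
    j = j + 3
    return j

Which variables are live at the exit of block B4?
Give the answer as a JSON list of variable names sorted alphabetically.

Answer: ["j"]

Derivation:
Block summaries:
  B0: def={h,j,y} ue=∅
  B1: def={j} ue={h}
  B2: def={h} ue={h,y}
  B3: def={h,y} ue=∅
  B4: def={h,w} ue={h,j}
  B5: def={y} ue={j}
  B6: def={j,w} ue={j}
  B7: def={j} ue=∅

Backward fixpoint:
  B0: in=∅ out={h,y}
  B1: in={h,y} out={h,j,y}
  B2: in={h,y} out=∅
  B3: in={j} out={h,j}
  B4: in={h,j} out={j}
  B5: in={j} out={j}
  B6: in={j} out=∅
  B7: in=∅ out=∅

live-out(B4) = ["j"]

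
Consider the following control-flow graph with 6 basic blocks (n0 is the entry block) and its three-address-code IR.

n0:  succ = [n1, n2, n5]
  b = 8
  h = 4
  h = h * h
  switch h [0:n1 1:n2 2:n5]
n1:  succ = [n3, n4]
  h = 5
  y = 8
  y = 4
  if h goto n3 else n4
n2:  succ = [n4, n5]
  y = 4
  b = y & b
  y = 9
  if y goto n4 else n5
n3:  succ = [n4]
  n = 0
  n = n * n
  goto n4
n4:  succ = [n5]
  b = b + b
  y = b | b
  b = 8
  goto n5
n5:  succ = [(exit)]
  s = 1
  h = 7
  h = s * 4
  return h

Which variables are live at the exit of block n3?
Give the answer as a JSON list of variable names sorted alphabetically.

def/use:
  n0: def={b,h} ue=∅
  n1: def={h,y} ue=∅
  n2: def={b,y} ue={b}
  n3: def={n} ue=∅
  n4: def={b,y} ue={b}
  n5: def={h,s} ue=∅

Liveness:
  n0 li=∅ lo={b}
  n1 li={b} lo={b}
  n2 li={b} lo={b}
  n3 li={b} lo={b}
  n4 li={b} lo=∅
  n5 li=∅ lo=∅

live-out(n3) = ["b"]

Answer: ["b"]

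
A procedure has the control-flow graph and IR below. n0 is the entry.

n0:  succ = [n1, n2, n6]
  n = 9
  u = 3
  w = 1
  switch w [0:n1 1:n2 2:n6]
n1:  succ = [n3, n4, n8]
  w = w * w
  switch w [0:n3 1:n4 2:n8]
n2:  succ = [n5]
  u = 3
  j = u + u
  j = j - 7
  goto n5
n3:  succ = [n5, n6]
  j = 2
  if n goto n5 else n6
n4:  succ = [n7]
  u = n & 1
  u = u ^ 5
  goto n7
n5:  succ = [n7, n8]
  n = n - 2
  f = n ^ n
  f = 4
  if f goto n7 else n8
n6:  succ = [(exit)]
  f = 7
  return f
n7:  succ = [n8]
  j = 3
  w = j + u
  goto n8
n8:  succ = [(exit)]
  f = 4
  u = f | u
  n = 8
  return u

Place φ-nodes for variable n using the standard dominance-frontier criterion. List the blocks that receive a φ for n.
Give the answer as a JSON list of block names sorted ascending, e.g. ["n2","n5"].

Answer: ["n7", "n8"]

Derivation:
idom tree: n1←n0 n2←n0 n3←n1 n4←n1 n5←n0 n6←n0 n7←n0 n8←n0
Dom at joins:
  n5: preds {n2,n3}: {n0,n2} ∩ {n0,n1,n3} = {n0}; idom=n0
  n6: preds {n0,n3}: {n0} ∩ {n0,n1,n3} = {n0}; idom=n0
  n7: preds {n4,n5}: {n0,n1,n4} ∩ {n0,n5} = {n0}; idom=n0
  n8: preds {n1,n5,n7}: {n0,n1} ∩ {n0,n5} ∩ {n0,n7} = {n0}; idom=n0

Frontier:
  join n5 pred n2: n2 stop@n0
  join n5 pred n3: n3→n1 stop@n0
  join n6 pred n0: · stop@n0
  join n6 pred n3: n3→n1 stop@n0
  join n7 pred n4: n4→n1 stop@n0
  join n7 pred n5: n5 stop@n0
  join n8 pred n1: n1 stop@n0
  join n8 pred n5: n5 stop@n0
  join n8 pred n7: n7 stop@n0
  DF(n0)=∅
  DF(n1)={n5,n6,n7,n8}
  DF(n2)={n5}
  DF(n3)={n5,n6}
  DF(n4)={n7}
  DF(n5)={n7,n8}
  DF(n6)=∅
  DF(n7)={n8}
  DF(n8)=∅

φ for n: defs {n0,n5,n8}
  DF⁺ = {n7,n8}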